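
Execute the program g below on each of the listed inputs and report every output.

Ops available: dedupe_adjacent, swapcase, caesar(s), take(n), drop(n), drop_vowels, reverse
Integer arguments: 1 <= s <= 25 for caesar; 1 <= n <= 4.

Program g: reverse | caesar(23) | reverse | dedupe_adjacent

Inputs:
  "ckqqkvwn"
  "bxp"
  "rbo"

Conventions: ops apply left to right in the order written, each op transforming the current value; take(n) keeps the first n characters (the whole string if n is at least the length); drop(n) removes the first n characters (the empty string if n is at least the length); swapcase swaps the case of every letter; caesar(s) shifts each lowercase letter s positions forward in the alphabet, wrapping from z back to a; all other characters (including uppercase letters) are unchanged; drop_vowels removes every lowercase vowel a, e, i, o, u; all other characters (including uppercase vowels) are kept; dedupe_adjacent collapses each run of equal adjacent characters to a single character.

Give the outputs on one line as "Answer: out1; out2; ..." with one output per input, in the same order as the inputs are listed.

"zhnhstk"; "yum"; "oyl"

Execution, op by op:
  "ckqqkvwn" -> "nwvkqqkc" -> "ktshnnhz" -> "zhnnhstk" -> "zhnhstk"
  "bxp" -> "pxb" -> "muy" -> "yum" -> "yum"
  "rbo" -> "obr" -> "lyo" -> "oyl" -> "oyl"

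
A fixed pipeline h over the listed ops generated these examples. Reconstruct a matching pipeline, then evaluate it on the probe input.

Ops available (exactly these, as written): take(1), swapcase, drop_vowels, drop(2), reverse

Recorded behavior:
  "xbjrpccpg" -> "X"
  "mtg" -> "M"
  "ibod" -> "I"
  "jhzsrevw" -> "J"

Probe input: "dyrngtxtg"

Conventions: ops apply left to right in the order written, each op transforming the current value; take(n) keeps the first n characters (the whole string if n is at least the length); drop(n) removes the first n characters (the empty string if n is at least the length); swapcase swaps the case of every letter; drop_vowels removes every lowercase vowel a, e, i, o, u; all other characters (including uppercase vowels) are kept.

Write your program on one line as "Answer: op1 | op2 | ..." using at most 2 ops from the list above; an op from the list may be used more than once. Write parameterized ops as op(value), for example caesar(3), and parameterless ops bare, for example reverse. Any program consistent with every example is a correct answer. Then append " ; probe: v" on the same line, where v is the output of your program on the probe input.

take(1) | swapcase ; probe: "D"

Check, running the answer program on each example:
  "xbjrpccpg" -> "x" -> "X"
  "mtg" -> "m" -> "M"
  "ibod" -> "i" -> "I"
  "jhzsrevw" -> "j" -> "J"
  probe: "dyrngtxtg" -> "d" -> "D"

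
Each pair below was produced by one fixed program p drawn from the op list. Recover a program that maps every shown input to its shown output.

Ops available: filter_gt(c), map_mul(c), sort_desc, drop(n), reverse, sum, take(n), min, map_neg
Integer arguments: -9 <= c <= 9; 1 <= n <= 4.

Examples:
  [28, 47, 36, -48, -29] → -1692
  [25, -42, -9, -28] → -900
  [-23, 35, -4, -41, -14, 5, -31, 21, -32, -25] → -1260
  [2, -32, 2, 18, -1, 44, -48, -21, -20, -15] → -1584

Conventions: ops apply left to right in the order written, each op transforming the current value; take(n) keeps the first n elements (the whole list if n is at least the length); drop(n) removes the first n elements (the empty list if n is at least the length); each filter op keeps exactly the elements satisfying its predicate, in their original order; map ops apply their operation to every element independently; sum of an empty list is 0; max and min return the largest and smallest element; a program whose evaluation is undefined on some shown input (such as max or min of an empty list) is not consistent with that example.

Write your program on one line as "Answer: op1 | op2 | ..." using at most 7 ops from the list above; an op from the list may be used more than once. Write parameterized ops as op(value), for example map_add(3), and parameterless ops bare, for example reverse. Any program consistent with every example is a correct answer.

map_mul(6) | map_mul(6) | reverse | drop(1) | map_neg | min

Check, running the answer program on each example:
  [28, 47, 36, -48, -29] -> [168, 282, 216, -288, -174] -> [1008, 1692, 1296, -1728, -1044] -> [-1044, -1728, 1296, 1692, 1008] -> [-1728, 1296, 1692, 1008] -> [1728, -1296, -1692, -1008] -> -1692
  [25, -42, -9, -28] -> [150, -252, -54, -168] -> [900, -1512, -324, -1008] -> [-1008, -324, -1512, 900] -> [-324, -1512, 900] -> [324, 1512, -900] -> -900
  [-23, 35, -4, -41, -14, 5, -31, 21, -32, -25] -> [-138, 210, -24, -246, -84, 30, -186, 126, -192, -150] -> [-828, 1260, -144, -1476, -504, 180, -1116, 756, -1152, -900] -> [-900, -1152, 756, -1116, 180, -504, -1476, -144, 1260, -828] -> [-1152, 756, -1116, 180, -504, -1476, -144, 1260, -828] -> [1152, -756, 1116, -180, 504, 1476, 144, -1260, 828] -> -1260
  [2, -32, 2, 18, -1, 44, -48, -21, -20, -15] -> [12, -192, 12, 108, -6, 264, -288, -126, -120, -90] -> [72, -1152, 72, 648, -36, 1584, -1728, -756, -720, -540] -> [-540, -720, -756, -1728, 1584, -36, 648, 72, -1152, 72] -> [-720, -756, -1728, 1584, -36, 648, 72, -1152, 72] -> [720, 756, 1728, -1584, 36, -648, -72, 1152, -72] -> -1584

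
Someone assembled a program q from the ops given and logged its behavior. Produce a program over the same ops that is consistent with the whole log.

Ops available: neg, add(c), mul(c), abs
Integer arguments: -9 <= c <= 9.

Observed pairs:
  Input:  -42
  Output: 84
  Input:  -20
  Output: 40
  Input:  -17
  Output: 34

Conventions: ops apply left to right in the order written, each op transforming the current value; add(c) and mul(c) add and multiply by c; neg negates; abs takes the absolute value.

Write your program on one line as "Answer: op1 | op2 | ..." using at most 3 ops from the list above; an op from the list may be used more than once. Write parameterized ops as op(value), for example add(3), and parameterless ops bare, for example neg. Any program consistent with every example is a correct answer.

mul(2) | abs

Check, running the answer program on each example:
  -42 -> -84 -> 84
  -20 -> -40 -> 40
  -17 -> -34 -> 34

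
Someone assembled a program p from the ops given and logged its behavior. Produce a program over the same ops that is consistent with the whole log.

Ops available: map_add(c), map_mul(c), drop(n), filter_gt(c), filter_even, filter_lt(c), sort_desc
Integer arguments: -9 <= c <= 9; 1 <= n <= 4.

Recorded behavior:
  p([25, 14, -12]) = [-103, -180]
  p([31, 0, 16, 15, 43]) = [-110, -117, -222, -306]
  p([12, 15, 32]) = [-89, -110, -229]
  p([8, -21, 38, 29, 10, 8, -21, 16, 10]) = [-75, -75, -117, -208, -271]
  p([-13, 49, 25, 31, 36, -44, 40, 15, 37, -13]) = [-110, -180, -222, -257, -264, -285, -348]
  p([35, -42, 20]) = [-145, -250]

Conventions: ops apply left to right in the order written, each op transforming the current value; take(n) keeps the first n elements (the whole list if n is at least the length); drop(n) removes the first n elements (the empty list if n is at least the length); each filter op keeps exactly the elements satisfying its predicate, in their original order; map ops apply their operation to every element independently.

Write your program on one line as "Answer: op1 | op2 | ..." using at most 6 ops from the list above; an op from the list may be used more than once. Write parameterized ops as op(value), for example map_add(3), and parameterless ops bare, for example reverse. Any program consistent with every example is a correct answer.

filter_gt(9) | map_mul(-7) | map_add(-7) | sort_desc | map_add(2)

Check, running the answer program on each example:
  [25, 14, -12] -> [25, 14] -> [-175, -98] -> [-182, -105] -> [-105, -182] -> [-103, -180]
  [31, 0, 16, 15, 43] -> [31, 16, 15, 43] -> [-217, -112, -105, -301] -> [-224, -119, -112, -308] -> [-112, -119, -224, -308] -> [-110, -117, -222, -306]
  [12, 15, 32] -> [12, 15, 32] -> [-84, -105, -224] -> [-91, -112, -231] -> [-91, -112, -231] -> [-89, -110, -229]
  [8, -21, 38, 29, 10, 8, -21, 16, 10] -> [38, 29, 10, 16, 10] -> [-266, -203, -70, -112, -70] -> [-273, -210, -77, -119, -77] -> [-77, -77, -119, -210, -273] -> [-75, -75, -117, -208, -271]
  [-13, 49, 25, 31, 36, -44, 40, 15, 37, -13] -> [49, 25, 31, 36, 40, 15, 37] -> [-343, -175, -217, -252, -280, -105, -259] -> [-350, -182, -224, -259, -287, -112, -266] -> [-112, -182, -224, -259, -266, -287, -350] -> [-110, -180, -222, -257, -264, -285, -348]
  [35, -42, 20] -> [35, 20] -> [-245, -140] -> [-252, -147] -> [-147, -252] -> [-145, -250]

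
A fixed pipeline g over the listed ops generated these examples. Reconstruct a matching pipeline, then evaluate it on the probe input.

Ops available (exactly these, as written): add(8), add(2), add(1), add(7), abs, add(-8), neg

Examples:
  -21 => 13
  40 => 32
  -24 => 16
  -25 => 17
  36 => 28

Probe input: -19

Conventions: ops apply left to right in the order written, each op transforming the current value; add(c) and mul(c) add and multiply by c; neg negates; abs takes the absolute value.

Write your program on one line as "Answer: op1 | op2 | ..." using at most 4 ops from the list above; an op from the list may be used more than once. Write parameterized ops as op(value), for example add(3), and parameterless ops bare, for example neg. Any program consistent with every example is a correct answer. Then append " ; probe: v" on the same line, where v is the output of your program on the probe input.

neg | abs | add(-8) ; probe: 11

Check, running the answer program on each example:
  -21 -> 21 -> 21 -> 13
  40 -> -40 -> 40 -> 32
  -24 -> 24 -> 24 -> 16
  -25 -> 25 -> 25 -> 17
  36 -> -36 -> 36 -> 28
  probe: -19 -> 19 -> 19 -> 11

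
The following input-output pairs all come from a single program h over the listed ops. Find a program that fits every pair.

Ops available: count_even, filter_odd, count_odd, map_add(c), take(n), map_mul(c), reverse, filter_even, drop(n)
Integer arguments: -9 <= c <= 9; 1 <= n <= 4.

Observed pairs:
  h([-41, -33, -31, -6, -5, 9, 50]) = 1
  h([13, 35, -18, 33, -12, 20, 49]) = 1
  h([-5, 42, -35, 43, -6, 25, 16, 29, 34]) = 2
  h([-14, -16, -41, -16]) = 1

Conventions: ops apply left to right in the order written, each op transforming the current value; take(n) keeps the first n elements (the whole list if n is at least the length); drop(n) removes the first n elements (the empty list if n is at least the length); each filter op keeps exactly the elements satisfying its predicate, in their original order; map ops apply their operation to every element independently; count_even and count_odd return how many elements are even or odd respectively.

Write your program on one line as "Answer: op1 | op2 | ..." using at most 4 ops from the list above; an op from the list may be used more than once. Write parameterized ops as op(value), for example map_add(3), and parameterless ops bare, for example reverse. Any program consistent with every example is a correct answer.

reverse | drop(3) | reverse | count_even

Check, running the answer program on each example:
  [-41, -33, -31, -6, -5, 9, 50] -> [50, 9, -5, -6, -31, -33, -41] -> [-6, -31, -33, -41] -> [-41, -33, -31, -6] -> 1
  [13, 35, -18, 33, -12, 20, 49] -> [49, 20, -12, 33, -18, 35, 13] -> [33, -18, 35, 13] -> [13, 35, -18, 33] -> 1
  [-5, 42, -35, 43, -6, 25, 16, 29, 34] -> [34, 29, 16, 25, -6, 43, -35, 42, -5] -> [25, -6, 43, -35, 42, -5] -> [-5, 42, -35, 43, -6, 25] -> 2
  [-14, -16, -41, -16] -> [-16, -41, -16, -14] -> [-14] -> [-14] -> 1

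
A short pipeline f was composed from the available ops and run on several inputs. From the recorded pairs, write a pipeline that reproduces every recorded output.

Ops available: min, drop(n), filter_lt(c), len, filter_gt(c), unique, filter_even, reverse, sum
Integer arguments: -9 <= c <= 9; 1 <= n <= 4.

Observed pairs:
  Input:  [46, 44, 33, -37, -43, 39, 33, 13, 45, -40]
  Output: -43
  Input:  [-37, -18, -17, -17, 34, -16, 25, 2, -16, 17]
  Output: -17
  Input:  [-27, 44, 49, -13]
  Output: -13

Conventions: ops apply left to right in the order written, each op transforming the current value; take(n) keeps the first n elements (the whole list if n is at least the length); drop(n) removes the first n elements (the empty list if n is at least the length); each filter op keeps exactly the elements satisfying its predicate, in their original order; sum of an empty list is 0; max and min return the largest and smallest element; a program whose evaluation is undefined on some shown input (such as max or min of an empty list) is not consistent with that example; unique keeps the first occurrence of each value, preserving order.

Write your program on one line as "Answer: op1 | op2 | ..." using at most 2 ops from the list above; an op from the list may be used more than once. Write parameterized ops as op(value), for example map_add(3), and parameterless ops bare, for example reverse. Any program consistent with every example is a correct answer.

drop(2) | min

Check, running the answer program on each example:
  [46, 44, 33, -37, -43, 39, 33, 13, 45, -40] -> [33, -37, -43, 39, 33, 13, 45, -40] -> -43
  [-37, -18, -17, -17, 34, -16, 25, 2, -16, 17] -> [-17, -17, 34, -16, 25, 2, -16, 17] -> -17
  [-27, 44, 49, -13] -> [49, -13] -> -13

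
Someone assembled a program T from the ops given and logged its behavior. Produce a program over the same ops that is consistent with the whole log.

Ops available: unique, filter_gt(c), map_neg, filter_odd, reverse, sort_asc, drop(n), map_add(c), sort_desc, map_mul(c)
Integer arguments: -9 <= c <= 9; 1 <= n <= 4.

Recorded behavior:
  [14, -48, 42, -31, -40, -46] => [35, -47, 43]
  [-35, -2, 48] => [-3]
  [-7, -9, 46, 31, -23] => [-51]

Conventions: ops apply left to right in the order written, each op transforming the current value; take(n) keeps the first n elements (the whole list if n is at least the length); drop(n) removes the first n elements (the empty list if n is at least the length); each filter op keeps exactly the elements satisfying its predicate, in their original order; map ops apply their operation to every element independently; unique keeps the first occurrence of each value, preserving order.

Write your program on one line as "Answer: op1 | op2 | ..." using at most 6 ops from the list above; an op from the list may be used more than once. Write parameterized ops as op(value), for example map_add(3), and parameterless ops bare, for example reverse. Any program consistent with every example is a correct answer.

map_add(5) | drop(1) | reverse | map_neg | drop(1) | filter_odd

Check, running the answer program on each example:
  [14, -48, 42, -31, -40, -46] -> [19, -43, 47, -26, -35, -41] -> [-43, 47, -26, -35, -41] -> [-41, -35, -26, 47, -43] -> [41, 35, 26, -47, 43] -> [35, 26, -47, 43] -> [35, -47, 43]
  [-35, -2, 48] -> [-30, 3, 53] -> [3, 53] -> [53, 3] -> [-53, -3] -> [-3] -> [-3]
  [-7, -9, 46, 31, -23] -> [-2, -4, 51, 36, -18] -> [-4, 51, 36, -18] -> [-18, 36, 51, -4] -> [18, -36, -51, 4] -> [-36, -51, 4] -> [-51]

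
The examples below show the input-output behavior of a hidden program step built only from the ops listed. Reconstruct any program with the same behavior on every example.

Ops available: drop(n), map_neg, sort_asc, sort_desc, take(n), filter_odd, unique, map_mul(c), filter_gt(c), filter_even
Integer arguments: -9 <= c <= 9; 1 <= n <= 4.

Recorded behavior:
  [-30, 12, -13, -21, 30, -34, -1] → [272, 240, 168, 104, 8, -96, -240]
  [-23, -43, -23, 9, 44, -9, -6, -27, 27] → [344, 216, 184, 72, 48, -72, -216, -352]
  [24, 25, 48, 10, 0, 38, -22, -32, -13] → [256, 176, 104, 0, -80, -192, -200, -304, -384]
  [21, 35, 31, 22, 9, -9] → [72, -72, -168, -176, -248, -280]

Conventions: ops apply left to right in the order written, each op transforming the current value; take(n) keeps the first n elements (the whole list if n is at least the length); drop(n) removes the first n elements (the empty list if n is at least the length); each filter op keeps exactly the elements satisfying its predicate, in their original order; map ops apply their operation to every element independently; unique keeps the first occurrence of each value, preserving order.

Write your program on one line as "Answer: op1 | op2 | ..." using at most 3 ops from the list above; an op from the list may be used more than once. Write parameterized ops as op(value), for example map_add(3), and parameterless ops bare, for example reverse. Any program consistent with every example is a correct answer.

map_mul(-8) | unique | sort_desc

Check, running the answer program on each example:
  [-30, 12, -13, -21, 30, -34, -1] -> [240, -96, 104, 168, -240, 272, 8] -> [240, -96, 104, 168, -240, 272, 8] -> [272, 240, 168, 104, 8, -96, -240]
  [-23, -43, -23, 9, 44, -9, -6, -27, 27] -> [184, 344, 184, -72, -352, 72, 48, 216, -216] -> [184, 344, -72, -352, 72, 48, 216, -216] -> [344, 216, 184, 72, 48, -72, -216, -352]
  [24, 25, 48, 10, 0, 38, -22, -32, -13] -> [-192, -200, -384, -80, 0, -304, 176, 256, 104] -> [-192, -200, -384, -80, 0, -304, 176, 256, 104] -> [256, 176, 104, 0, -80, -192, -200, -304, -384]
  [21, 35, 31, 22, 9, -9] -> [-168, -280, -248, -176, -72, 72] -> [-168, -280, -248, -176, -72, 72] -> [72, -72, -168, -176, -248, -280]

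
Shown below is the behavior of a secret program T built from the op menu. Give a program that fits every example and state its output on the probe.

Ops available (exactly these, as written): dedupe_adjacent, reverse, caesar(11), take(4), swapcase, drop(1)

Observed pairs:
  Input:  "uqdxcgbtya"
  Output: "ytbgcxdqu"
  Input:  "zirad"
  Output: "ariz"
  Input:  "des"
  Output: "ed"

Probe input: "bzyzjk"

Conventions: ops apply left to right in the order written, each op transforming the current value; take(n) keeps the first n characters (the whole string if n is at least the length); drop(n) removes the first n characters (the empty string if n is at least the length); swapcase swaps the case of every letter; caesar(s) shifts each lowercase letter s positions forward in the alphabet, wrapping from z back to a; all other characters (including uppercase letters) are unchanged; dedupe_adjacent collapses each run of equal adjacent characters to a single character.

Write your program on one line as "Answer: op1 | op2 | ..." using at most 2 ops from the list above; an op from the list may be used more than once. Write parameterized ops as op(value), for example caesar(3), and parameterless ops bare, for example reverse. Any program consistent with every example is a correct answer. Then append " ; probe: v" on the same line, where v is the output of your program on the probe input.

reverse | drop(1) ; probe: "jzyzb"

Check, running the answer program on each example:
  "uqdxcgbtya" -> "aytbgcxdqu" -> "ytbgcxdqu"
  "zirad" -> "dariz" -> "ariz"
  "des" -> "sed" -> "ed"
  probe: "bzyzjk" -> "kjzyzb" -> "jzyzb"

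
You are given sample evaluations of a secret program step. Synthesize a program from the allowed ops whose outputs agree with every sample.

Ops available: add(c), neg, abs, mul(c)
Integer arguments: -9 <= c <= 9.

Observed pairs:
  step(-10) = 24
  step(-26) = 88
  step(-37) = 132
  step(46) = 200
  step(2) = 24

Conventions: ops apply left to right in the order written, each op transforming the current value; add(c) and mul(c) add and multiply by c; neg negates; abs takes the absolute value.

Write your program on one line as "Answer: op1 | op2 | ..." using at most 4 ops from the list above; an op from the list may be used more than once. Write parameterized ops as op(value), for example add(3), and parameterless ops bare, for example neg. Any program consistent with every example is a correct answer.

neg | add(-4) | mul(-4) | abs

Check, running the answer program on each example:
  -10 -> 10 -> 6 -> -24 -> 24
  -26 -> 26 -> 22 -> -88 -> 88
  -37 -> 37 -> 33 -> -132 -> 132
  46 -> -46 -> -50 -> 200 -> 200
  2 -> -2 -> -6 -> 24 -> 24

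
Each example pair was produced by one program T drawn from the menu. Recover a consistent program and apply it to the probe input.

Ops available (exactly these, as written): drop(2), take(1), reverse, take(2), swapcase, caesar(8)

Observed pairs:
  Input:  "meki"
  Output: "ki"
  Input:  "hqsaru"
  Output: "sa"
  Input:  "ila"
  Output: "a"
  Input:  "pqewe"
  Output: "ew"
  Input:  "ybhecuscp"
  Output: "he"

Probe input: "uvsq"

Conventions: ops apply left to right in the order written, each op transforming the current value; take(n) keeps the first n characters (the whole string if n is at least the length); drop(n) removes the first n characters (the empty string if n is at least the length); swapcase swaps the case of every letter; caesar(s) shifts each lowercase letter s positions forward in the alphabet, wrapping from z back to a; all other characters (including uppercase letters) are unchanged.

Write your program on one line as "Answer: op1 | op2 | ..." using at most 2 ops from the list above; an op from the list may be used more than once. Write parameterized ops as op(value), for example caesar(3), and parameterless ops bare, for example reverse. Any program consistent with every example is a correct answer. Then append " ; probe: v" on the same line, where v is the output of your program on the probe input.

drop(2) | take(2) ; probe: "sq"

Check, running the answer program on each example:
  "meki" -> "ki" -> "ki"
  "hqsaru" -> "saru" -> "sa"
  "ila" -> "a" -> "a"
  "pqewe" -> "ewe" -> "ew"
  "ybhecuscp" -> "hecuscp" -> "he"
  probe: "uvsq" -> "sq" -> "sq"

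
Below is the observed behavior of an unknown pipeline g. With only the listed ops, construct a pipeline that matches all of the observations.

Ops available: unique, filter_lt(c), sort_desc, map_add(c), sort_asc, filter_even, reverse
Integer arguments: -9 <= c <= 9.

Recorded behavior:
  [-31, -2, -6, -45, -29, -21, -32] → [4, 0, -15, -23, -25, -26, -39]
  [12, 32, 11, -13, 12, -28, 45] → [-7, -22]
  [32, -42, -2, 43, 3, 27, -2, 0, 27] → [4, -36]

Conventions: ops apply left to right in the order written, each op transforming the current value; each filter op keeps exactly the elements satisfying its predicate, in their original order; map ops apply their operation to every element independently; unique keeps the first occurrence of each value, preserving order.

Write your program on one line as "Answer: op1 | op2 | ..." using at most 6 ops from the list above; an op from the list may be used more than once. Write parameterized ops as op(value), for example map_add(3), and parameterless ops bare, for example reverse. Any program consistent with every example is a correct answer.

sort_asc | filter_lt(-1) | unique | map_add(6) | sort_desc

Check, running the answer program on each example:
  [-31, -2, -6, -45, -29, -21, -32] -> [-45, -32, -31, -29, -21, -6, -2] -> [-45, -32, -31, -29, -21, -6, -2] -> [-45, -32, -31, -29, -21, -6, -2] -> [-39, -26, -25, -23, -15, 0, 4] -> [4, 0, -15, -23, -25, -26, -39]
  [12, 32, 11, -13, 12, -28, 45] -> [-28, -13, 11, 12, 12, 32, 45] -> [-28, -13] -> [-28, -13] -> [-22, -7] -> [-7, -22]
  [32, -42, -2, 43, 3, 27, -2, 0, 27] -> [-42, -2, -2, 0, 3, 27, 27, 32, 43] -> [-42, -2, -2] -> [-42, -2] -> [-36, 4] -> [4, -36]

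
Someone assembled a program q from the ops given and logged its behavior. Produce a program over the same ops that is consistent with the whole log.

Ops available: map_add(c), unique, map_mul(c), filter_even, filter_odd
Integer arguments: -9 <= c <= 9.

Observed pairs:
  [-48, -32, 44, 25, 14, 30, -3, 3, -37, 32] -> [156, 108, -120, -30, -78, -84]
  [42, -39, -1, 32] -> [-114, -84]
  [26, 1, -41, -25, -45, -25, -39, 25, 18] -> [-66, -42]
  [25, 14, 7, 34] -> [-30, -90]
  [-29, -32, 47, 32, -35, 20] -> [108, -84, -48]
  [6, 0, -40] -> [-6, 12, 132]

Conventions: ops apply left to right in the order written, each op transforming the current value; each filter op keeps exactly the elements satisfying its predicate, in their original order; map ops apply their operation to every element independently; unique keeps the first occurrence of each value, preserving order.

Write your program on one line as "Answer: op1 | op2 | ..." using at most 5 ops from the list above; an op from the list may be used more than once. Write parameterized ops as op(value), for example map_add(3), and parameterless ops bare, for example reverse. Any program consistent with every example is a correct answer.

filter_even | map_add(-4) | map_mul(3) | map_mul(-1)

Check, running the answer program on each example:
  [-48, -32, 44, 25, 14, 30, -3, 3, -37, 32] -> [-48, -32, 44, 14, 30, 32] -> [-52, -36, 40, 10, 26, 28] -> [-156, -108, 120, 30, 78, 84] -> [156, 108, -120, -30, -78, -84]
  [42, -39, -1, 32] -> [42, 32] -> [38, 28] -> [114, 84] -> [-114, -84]
  [26, 1, -41, -25, -45, -25, -39, 25, 18] -> [26, 18] -> [22, 14] -> [66, 42] -> [-66, -42]
  [25, 14, 7, 34] -> [14, 34] -> [10, 30] -> [30, 90] -> [-30, -90]
  [-29, -32, 47, 32, -35, 20] -> [-32, 32, 20] -> [-36, 28, 16] -> [-108, 84, 48] -> [108, -84, -48]
  [6, 0, -40] -> [6, 0, -40] -> [2, -4, -44] -> [6, -12, -132] -> [-6, 12, 132]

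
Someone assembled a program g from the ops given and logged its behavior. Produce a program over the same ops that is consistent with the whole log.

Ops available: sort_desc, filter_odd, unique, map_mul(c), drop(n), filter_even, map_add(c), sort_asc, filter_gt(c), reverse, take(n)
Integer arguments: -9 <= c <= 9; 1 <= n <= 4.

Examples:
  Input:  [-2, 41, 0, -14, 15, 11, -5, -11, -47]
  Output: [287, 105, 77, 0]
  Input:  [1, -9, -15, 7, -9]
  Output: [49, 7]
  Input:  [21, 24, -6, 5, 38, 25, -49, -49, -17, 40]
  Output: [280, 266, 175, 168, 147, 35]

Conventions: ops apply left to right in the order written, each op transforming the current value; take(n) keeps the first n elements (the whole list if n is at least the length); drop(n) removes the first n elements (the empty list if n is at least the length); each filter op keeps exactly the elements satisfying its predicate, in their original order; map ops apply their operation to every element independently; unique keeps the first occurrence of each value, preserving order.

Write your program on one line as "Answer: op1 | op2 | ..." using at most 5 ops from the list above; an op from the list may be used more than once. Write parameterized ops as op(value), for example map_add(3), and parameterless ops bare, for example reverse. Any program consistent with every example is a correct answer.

unique | map_mul(7) | filter_gt(-6) | sort_asc | reverse

Check, running the answer program on each example:
  [-2, 41, 0, -14, 15, 11, -5, -11, -47] -> [-2, 41, 0, -14, 15, 11, -5, -11, -47] -> [-14, 287, 0, -98, 105, 77, -35, -77, -329] -> [287, 0, 105, 77] -> [0, 77, 105, 287] -> [287, 105, 77, 0]
  [1, -9, -15, 7, -9] -> [1, -9, -15, 7] -> [7, -63, -105, 49] -> [7, 49] -> [7, 49] -> [49, 7]
  [21, 24, -6, 5, 38, 25, -49, -49, -17, 40] -> [21, 24, -6, 5, 38, 25, -49, -17, 40] -> [147, 168, -42, 35, 266, 175, -343, -119, 280] -> [147, 168, 35, 266, 175, 280] -> [35, 147, 168, 175, 266, 280] -> [280, 266, 175, 168, 147, 35]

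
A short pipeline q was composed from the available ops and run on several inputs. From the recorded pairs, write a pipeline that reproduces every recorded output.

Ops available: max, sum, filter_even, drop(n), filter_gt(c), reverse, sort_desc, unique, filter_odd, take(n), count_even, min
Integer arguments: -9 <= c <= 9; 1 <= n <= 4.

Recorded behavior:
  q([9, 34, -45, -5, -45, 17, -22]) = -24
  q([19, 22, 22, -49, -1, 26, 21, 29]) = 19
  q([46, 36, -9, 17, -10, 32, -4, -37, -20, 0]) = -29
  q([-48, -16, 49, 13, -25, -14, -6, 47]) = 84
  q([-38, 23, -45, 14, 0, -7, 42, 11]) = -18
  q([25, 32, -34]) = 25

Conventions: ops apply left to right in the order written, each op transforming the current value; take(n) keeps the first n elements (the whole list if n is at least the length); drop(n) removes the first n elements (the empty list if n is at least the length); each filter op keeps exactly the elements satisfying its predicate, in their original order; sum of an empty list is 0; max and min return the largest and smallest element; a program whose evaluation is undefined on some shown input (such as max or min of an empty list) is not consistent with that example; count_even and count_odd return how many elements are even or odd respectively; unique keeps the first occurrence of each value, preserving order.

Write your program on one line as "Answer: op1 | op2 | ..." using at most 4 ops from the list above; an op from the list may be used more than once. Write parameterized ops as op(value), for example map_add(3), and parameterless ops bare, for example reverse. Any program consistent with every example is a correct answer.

unique | reverse | filter_odd | sum

Check, running the answer program on each example:
  [9, 34, -45, -5, -45, 17, -22] -> [9, 34, -45, -5, 17, -22] -> [-22, 17, -5, -45, 34, 9] -> [17, -5, -45, 9] -> -24
  [19, 22, 22, -49, -1, 26, 21, 29] -> [19, 22, -49, -1, 26, 21, 29] -> [29, 21, 26, -1, -49, 22, 19] -> [29, 21, -1, -49, 19] -> 19
  [46, 36, -9, 17, -10, 32, -4, -37, -20, 0] -> [46, 36, -9, 17, -10, 32, -4, -37, -20, 0] -> [0, -20, -37, -4, 32, -10, 17, -9, 36, 46] -> [-37, 17, -9] -> -29
  [-48, -16, 49, 13, -25, -14, -6, 47] -> [-48, -16, 49, 13, -25, -14, -6, 47] -> [47, -6, -14, -25, 13, 49, -16, -48] -> [47, -25, 13, 49] -> 84
  [-38, 23, -45, 14, 0, -7, 42, 11] -> [-38, 23, -45, 14, 0, -7, 42, 11] -> [11, 42, -7, 0, 14, -45, 23, -38] -> [11, -7, -45, 23] -> -18
  [25, 32, -34] -> [25, 32, -34] -> [-34, 32, 25] -> [25] -> 25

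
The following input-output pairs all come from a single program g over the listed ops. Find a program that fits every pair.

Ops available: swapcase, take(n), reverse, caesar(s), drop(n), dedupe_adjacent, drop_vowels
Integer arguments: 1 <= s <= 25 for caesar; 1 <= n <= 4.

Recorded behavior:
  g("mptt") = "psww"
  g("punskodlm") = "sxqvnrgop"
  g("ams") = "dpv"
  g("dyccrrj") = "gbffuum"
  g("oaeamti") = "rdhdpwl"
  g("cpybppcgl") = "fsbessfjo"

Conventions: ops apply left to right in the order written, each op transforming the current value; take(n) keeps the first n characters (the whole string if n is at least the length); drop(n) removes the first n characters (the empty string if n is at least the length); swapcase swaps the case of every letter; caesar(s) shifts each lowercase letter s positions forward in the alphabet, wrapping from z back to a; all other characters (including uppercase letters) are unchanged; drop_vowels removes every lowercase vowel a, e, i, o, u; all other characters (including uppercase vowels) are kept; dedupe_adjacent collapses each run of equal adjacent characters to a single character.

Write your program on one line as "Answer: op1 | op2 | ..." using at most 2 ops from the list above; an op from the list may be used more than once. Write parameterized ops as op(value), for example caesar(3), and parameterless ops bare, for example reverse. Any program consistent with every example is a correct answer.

caesar(11) | caesar(18)

Check, running the answer program on each example:
  "mptt" -> "xaee" -> "psww"
  "punskodlm" -> "afydvzowx" -> "sxqvnrgop"
  "ams" -> "lxd" -> "dpv"
  "dyccrrj" -> "ojnnccu" -> "gbffuum"
  "oaeamti" -> "zlplxet" -> "rdhdpwl"
  "cpybppcgl" -> "najmaanrw" -> "fsbessfjo"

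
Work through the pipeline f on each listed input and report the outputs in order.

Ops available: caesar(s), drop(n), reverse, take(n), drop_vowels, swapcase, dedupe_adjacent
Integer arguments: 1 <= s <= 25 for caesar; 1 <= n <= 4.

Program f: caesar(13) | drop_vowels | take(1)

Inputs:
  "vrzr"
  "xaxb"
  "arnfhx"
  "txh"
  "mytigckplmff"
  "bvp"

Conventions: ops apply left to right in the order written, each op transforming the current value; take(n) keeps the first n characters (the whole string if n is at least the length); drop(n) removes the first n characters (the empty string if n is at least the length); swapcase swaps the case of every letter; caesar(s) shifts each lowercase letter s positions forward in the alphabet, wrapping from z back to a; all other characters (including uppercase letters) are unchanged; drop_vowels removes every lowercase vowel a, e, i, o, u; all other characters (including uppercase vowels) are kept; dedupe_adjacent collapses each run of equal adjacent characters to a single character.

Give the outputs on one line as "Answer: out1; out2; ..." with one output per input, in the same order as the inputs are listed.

"m"; "k"; "n"; "g"; "z"; "c"

Execution, op by op:
  "vrzr" -> "ieme" -> "m" -> "m"
  "xaxb" -> "knko" -> "knk" -> "k"
  "arnfhx" -> "neasuk" -> "nsk" -> "n"
  "txh" -> "gku" -> "gk" -> "g"
  "mytigckplmff" -> "zlgvtpxcyzss" -> "zlgvtpxcyzss" -> "z"
  "bvp" -> "oic" -> "c" -> "c"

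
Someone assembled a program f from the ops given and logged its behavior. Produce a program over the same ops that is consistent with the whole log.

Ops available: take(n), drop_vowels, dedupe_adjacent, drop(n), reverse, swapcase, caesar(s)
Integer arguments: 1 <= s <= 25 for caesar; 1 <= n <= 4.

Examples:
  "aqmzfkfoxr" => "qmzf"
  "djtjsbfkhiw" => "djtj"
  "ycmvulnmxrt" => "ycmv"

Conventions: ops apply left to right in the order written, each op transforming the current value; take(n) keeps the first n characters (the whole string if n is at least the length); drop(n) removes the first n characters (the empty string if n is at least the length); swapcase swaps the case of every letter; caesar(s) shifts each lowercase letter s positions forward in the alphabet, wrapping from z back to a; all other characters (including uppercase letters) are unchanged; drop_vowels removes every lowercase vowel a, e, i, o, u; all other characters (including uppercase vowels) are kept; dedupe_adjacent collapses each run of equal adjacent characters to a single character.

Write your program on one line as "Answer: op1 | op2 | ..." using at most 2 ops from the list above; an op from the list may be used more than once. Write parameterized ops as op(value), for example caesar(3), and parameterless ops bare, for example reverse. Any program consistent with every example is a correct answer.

drop_vowels | take(4)

Check, running the answer program on each example:
  "aqmzfkfoxr" -> "qmzfkfxr" -> "qmzf"
  "djtjsbfkhiw" -> "djtjsbfkhw" -> "djtj"
  "ycmvulnmxrt" -> "ycmvlnmxrt" -> "ycmv"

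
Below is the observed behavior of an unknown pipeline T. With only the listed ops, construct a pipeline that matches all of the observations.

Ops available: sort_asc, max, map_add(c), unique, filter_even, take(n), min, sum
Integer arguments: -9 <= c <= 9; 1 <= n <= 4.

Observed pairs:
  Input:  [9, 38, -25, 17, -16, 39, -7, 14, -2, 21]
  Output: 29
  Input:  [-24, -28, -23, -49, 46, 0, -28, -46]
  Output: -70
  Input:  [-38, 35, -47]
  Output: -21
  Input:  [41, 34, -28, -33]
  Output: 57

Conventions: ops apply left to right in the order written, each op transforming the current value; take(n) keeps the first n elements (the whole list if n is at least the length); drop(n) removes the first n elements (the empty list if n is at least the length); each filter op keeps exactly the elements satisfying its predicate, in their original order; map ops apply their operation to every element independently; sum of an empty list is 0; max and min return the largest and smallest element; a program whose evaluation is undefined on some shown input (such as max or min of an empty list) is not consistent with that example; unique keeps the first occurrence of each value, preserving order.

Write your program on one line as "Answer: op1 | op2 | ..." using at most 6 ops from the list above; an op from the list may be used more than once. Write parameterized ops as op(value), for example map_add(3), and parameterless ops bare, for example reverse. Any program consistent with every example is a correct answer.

map_add(-7) | unique | map_add(-2) | take(2) | sum

Check, running the answer program on each example:
  [9, 38, -25, 17, -16, 39, -7, 14, -2, 21] -> [2, 31, -32, 10, -23, 32, -14, 7, -9, 14] -> [2, 31, -32, 10, -23, 32, -14, 7, -9, 14] -> [0, 29, -34, 8, -25, 30, -16, 5, -11, 12] -> [0, 29] -> 29
  [-24, -28, -23, -49, 46, 0, -28, -46] -> [-31, -35, -30, -56, 39, -7, -35, -53] -> [-31, -35, -30, -56, 39, -7, -53] -> [-33, -37, -32, -58, 37, -9, -55] -> [-33, -37] -> -70
  [-38, 35, -47] -> [-45, 28, -54] -> [-45, 28, -54] -> [-47, 26, -56] -> [-47, 26] -> -21
  [41, 34, -28, -33] -> [34, 27, -35, -40] -> [34, 27, -35, -40] -> [32, 25, -37, -42] -> [32, 25] -> 57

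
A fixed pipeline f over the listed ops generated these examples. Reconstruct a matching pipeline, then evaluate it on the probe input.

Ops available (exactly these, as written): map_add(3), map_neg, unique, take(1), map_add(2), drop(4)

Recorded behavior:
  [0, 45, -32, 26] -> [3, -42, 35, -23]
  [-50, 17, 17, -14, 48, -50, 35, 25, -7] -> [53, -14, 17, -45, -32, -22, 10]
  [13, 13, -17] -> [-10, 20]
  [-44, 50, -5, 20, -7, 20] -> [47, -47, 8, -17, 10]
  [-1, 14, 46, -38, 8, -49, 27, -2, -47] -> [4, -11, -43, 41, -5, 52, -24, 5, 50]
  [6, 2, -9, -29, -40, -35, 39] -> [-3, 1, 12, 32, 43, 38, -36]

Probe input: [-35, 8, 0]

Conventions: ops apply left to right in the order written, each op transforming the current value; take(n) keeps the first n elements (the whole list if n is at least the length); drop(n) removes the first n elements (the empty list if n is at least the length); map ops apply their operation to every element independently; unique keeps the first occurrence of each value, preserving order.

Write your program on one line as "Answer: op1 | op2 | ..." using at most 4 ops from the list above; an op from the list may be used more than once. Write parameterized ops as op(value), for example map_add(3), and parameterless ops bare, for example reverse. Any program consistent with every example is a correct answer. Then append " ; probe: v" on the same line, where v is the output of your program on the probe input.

map_neg | unique | map_add(3) ; probe: [38, -5, 3]

Check, running the answer program on each example:
  [0, 45, -32, 26] -> [0, -45, 32, -26] -> [0, -45, 32, -26] -> [3, -42, 35, -23]
  [-50, 17, 17, -14, 48, -50, 35, 25, -7] -> [50, -17, -17, 14, -48, 50, -35, -25, 7] -> [50, -17, 14, -48, -35, -25, 7] -> [53, -14, 17, -45, -32, -22, 10]
  [13, 13, -17] -> [-13, -13, 17] -> [-13, 17] -> [-10, 20]
  [-44, 50, -5, 20, -7, 20] -> [44, -50, 5, -20, 7, -20] -> [44, -50, 5, -20, 7] -> [47, -47, 8, -17, 10]
  [-1, 14, 46, -38, 8, -49, 27, -2, -47] -> [1, -14, -46, 38, -8, 49, -27, 2, 47] -> [1, -14, -46, 38, -8, 49, -27, 2, 47] -> [4, -11, -43, 41, -5, 52, -24, 5, 50]
  [6, 2, -9, -29, -40, -35, 39] -> [-6, -2, 9, 29, 40, 35, -39] -> [-6, -2, 9, 29, 40, 35, -39] -> [-3, 1, 12, 32, 43, 38, -36]
  probe: [-35, 8, 0] -> [35, -8, 0] -> [35, -8, 0] -> [38, -5, 3]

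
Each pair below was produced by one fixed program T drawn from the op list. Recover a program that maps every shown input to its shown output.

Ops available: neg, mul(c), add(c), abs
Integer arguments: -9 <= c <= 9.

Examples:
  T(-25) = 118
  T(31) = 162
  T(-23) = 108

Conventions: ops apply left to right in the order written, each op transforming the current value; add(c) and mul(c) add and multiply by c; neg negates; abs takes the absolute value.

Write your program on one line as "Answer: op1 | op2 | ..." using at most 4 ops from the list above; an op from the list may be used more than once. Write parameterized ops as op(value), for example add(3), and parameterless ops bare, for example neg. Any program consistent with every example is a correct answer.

mul(5) | add(7) | abs

Check, running the answer program on each example:
  -25 -> -125 -> -118 -> 118
  31 -> 155 -> 162 -> 162
  -23 -> -115 -> -108 -> 108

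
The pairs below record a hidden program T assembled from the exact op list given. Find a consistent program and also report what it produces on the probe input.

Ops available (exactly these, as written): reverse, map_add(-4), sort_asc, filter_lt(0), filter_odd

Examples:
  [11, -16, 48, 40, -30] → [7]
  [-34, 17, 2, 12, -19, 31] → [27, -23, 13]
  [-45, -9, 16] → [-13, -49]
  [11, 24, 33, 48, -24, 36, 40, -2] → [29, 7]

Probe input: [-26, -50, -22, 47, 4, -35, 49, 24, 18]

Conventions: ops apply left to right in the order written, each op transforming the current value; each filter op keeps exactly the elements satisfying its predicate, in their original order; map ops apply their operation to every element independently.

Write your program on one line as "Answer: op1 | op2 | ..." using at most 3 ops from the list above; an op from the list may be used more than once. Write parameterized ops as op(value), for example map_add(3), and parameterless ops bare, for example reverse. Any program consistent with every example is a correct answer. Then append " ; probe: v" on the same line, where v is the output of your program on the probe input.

reverse | filter_odd | map_add(-4) ; probe: [45, -39, 43]

Check, running the answer program on each example:
  [11, -16, 48, 40, -30] -> [-30, 40, 48, -16, 11] -> [11] -> [7]
  [-34, 17, 2, 12, -19, 31] -> [31, -19, 12, 2, 17, -34] -> [31, -19, 17] -> [27, -23, 13]
  [-45, -9, 16] -> [16, -9, -45] -> [-9, -45] -> [-13, -49]
  [11, 24, 33, 48, -24, 36, 40, -2] -> [-2, 40, 36, -24, 48, 33, 24, 11] -> [33, 11] -> [29, 7]
  probe: [-26, -50, -22, 47, 4, -35, 49, 24, 18] -> [18, 24, 49, -35, 4, 47, -22, -50, -26] -> [49, -35, 47] -> [45, -39, 43]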